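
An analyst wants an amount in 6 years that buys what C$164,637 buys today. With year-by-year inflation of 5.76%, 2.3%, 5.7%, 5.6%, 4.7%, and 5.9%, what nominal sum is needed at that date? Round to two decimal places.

C$220,447.95

Cumulative price-level factor: 1.0576 × 1.023 × 1.057 × 1.056 × 1.047 × 1.059 ≈ 1.3389939759.
Multiplying C$164,637 by the price-level factor gives the future nominal sum.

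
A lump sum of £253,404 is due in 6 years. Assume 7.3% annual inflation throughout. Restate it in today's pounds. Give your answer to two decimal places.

Price-level factor over 6 years: (1 + 7.3%)^6 ≈ 1.5261539034.
Purchasing power today: £253,404 divided by that factor.

£166,040.92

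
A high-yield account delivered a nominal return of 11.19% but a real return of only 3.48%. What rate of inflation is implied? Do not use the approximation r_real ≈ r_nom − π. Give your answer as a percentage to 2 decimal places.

From (1+r_nom) = (1+r_real)(1+π), we get 1+π = (1 + 11.19%)/(1 + 3.48%) = 1.1119/1.0348 ≈ 1.07451.
So π ≈ 7.4507%.

7.45%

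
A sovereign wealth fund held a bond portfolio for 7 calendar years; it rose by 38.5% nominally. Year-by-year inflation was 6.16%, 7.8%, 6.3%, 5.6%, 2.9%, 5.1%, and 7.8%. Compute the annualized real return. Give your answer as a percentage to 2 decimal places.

-1.11%

Cumulative inflation factor: 1.0616 × 1.078 × 1.063 × 1.056 × 1.029 × 1.051 × 1.078 ≈ 1.49766.
Nominal growth factor: 1.38500. Real growth factor = 1.38500 / 1.49766 ≈ 0.92477.
Annualized: 0.92477^(1/7) − 1 ≈ -0.01111.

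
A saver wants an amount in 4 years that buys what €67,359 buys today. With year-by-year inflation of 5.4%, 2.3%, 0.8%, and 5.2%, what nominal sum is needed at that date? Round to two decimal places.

€77,017.27

Cumulative price-level factor: 1.054 × 1.023 × 1.008 × 1.052 ≈ 1.1433850687.
The nominal amount required is €67,359 scaled up by that factor.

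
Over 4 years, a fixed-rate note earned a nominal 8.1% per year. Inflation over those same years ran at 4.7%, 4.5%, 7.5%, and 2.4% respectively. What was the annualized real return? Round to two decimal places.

Cumulative inflation factor: 1.047 × 1.045 × 1.075 × 1.024 ≈ 1.20440.
Nominal growth factor: 1.36553. Real growth factor = 1.36553 / 1.20440 ≈ 1.13379.
Annualized: 1.13379^(1/4) − 1 ≈ 0.03189.

3.19%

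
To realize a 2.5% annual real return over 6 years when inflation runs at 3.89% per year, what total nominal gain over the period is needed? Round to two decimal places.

45.81%

Required annual nominal rate: (1+2.5%)(1+3.89%) − 1 = 6.48725%.
Cumulative over 6 years: (1 + 0.0648725)^6 − 1 ≈ 0.45809.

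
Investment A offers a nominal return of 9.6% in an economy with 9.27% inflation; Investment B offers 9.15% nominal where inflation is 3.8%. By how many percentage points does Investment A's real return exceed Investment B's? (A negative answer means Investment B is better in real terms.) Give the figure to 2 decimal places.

-4.85

Investment A real return: 1.096/1.0927 − 1 = 0.302%.
Investment B real return: 1.0915/1.038 − 1 = 5.154%.
Difference: 0.302 − 5.154 = -4.852 pp.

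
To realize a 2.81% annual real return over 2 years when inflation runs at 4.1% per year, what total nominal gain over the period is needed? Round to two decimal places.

Required annual nominal rate: (1+2.81%)(1+4.1%) − 1 = 7.02521%.
Cumulative over 2 years: (1 + 0.0702521)^2 − 1 ≈ 0.14544.

14.54%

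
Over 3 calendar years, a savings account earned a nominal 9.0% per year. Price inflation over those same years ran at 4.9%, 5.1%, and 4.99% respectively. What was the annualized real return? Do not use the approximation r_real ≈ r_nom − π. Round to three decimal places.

3.813%

Cumulative inflation factor: 1.049 × 1.051 × 1.0499 ≈ 1.15751.
Nominal growth factor: 1.29503. Real growth factor = 1.29503 / 1.15751 ≈ 1.11880.
Annualized: 1.11880^(1/3) − 1 ≈ 0.03813.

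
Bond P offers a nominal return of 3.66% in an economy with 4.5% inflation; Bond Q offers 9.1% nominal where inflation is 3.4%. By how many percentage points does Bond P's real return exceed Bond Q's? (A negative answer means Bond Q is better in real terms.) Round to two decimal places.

-6.32

Bond P real return: 1.0366/1.045 − 1 = -0.804%.
Bond Q real return: 1.091/1.034 − 1 = 5.513%.
Difference: -0.804 − 5.513 = -6.317 pp.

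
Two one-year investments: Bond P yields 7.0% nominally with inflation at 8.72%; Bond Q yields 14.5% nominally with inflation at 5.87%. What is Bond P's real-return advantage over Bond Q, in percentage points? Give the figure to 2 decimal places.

Bond P real return: 1.070/1.0872 − 1 = -1.582%.
Bond Q real return: 1.145/1.0587 − 1 = 8.152%.
Difference: -1.582 − 8.152 = -9.734 pp.

-9.73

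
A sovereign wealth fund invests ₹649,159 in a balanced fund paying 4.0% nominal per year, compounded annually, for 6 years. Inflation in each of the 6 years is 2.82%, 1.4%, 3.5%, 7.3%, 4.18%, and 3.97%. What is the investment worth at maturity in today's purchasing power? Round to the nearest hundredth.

₹654,942.38

Nominal value at maturity: ₹649,159 × (1 + 4.0%)^6 ≈ ₹821,393.23.
Price-level factor over 6 years: 1.0282 × 1.014 × 1.035 × 1.073 × 1.0418 × 1.0397 ≈ 1.2541457863.
The maturity value deflated by that factor is the answer in today's purchasing power.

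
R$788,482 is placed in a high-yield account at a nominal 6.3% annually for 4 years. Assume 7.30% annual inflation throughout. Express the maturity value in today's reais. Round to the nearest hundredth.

Nominal value at maturity: R$788,482 × (1 + 6.3%)^4 ≈ R$1,006,757.43.
Price-level factor over 4 years: (1 + 7.30%)^4 ≈ 1.3255584662.
The maturity value deflated by that factor is the answer in today's purchasing power.

R$759,496.81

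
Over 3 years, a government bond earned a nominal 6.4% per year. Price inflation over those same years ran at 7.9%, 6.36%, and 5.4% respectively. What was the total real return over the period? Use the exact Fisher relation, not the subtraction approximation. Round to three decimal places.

-0.417%

Cumulative inflation factor: 1.079 × 1.0636 × 1.054 ≈ 1.20960.
Nominal growth factor: 1.20455. Real growth factor = 1.20455 / 1.20960 ≈ 0.99583.
Total real return ≈ -0.4172%.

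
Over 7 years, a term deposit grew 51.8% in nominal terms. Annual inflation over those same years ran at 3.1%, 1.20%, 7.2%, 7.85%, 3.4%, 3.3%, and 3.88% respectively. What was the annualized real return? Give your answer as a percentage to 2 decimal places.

Cumulative inflation factor: 1.031 × 1.0120 × 1.072 × 1.0785 × 1.034 × 1.033 × 1.0388 ≈ 1.33846.
Nominal growth factor: 1.51800. Real growth factor = 1.51800 / 1.33846 ≈ 1.13414.
Annualized: 1.13414^(1/7) − 1 ≈ 0.01814.

1.81%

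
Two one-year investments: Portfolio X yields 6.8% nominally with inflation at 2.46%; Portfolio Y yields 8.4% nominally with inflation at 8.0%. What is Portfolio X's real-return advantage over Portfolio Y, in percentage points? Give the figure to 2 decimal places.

Portfolio X real return: 1.068/1.0246 − 1 = 4.236%.
Portfolio Y real return: 1.084/1.080 − 1 = 0.370%.
Difference: 4.236 − 0.370 = 3.866 pp.

3.87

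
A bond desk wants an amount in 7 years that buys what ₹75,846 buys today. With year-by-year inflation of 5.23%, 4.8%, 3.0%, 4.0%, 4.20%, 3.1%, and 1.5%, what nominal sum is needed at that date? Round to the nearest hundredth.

Cumulative price-level factor: 1.0523 × 1.048 × 1.030 × 1.040 × 1.0420 × 1.031 × 1.015 ≈ 1.2881423051.
Multiplying ₹75,846 by the price-level factor gives the future nominal sum.

₹97,700.44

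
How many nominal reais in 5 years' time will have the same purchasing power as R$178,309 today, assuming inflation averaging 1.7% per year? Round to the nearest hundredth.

R$193,989.41

Cumulative price-level factor: (1+1.7%)^5 ≈ 1.0879395490.
The nominal amount required is R$178,309 scaled up by that factor.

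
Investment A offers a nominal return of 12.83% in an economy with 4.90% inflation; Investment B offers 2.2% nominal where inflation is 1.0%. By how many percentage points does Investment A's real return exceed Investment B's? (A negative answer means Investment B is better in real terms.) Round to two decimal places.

6.37

Investment A real return: 1.1283/1.0490 − 1 = 7.560%.
Investment B real return: 1.022/1.010 − 1 = 1.188%.
Difference: 7.560 − 1.188 = 6.372 pp.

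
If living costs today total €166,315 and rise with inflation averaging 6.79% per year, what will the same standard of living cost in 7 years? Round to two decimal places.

Cumulative price-level factor: (1+6.79%)^7 ≈ 1.5838502066.
Multiplying €166,315 by the price-level factor gives the future nominal sum.

€263,418.05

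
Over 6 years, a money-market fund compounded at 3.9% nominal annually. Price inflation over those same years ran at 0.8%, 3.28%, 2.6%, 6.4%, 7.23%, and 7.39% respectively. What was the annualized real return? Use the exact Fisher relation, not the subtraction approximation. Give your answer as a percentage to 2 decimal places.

-0.66%

Cumulative inflation factor: 1.008 × 1.0328 × 1.026 × 1.064 × 1.0723 × 1.0739 ≈ 1.30872.
Nominal growth factor: 1.25804. Real growth factor = 1.25804 / 1.30872 ≈ 0.96127.
Annualized: 0.96127^(1/6) − 1 ≈ -0.00656.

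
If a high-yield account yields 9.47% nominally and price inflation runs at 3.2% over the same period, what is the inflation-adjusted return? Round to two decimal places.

6.08%

Real return via the Fisher equation: (1 + 9.47%)/(1 + 3.2%) − 1 = 1.0947/1.032 − 1 ≈ 0.06076.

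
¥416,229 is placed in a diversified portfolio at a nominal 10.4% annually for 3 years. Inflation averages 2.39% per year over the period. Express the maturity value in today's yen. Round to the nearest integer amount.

Nominal value at maturity: ¥416,229 × (1 + 10.4%)^3 ≈ ¥560,066.
Price-level factor over 3 years: (1 + 2.39%)^3 ≈ 1.0734272819.
Dividing the nominal maturity value by the price-level factor gives the value in today's money.

¥521,755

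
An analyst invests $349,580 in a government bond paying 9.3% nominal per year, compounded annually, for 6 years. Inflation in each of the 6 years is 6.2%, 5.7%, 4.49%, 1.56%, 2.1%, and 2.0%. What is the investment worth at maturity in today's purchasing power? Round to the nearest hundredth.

Nominal value at maturity: $349,580 × (1 + 9.3%)^6 ≈ $596,029.22.
Price-level factor over 6 years: 1.062 × 1.057 × 1.0449 × 1.0156 × 1.021 × 1.020 ≈ 1.2405744694.
The maturity value deflated by that factor is the answer in today's purchasing power.

$480,446.14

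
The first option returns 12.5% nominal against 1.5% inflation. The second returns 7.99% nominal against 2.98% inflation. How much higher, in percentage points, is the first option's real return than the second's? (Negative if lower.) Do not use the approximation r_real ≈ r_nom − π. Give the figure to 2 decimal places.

5.97

The first option real return: 1.125/1.015 − 1 = 10.837%.
The second real return: 1.0799/1.0298 − 1 = 4.865%.
Difference: 10.837 − 4.865 = 5.972 pp.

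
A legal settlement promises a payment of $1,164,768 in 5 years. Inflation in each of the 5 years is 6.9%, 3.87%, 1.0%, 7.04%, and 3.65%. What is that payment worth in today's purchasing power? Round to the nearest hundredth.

Price-level factor over 5 years: 1.069 × 1.0387 × 1.010 × 1.0704 × 1.0365 ≈ 1.2442413135.
Purchasing power today: $1,164,768 divided by that factor.

$936,127.09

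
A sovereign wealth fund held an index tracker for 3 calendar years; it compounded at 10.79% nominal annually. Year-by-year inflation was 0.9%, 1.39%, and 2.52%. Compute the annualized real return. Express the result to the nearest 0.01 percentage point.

Cumulative inflation factor: 1.009 × 1.0139 × 1.0252 ≈ 1.04881.
Nominal growth factor: 1.35988. Real growth factor = 1.35988 / 1.04881 ≈ 1.29660.
Annualized: 1.29660^(1/3) − 1 ≈ 0.09044.

9.04%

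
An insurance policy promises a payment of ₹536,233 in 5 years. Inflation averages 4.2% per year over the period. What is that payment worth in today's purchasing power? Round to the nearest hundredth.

Price-level factor over 5 years: (1 + 4.2%)^5 ≈ 1.2283965692.
Purchasing power today: ₹536,233 divided by that factor.

₹436,530.85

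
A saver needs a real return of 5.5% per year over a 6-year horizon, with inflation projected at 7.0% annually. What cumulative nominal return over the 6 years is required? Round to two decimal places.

Required annual nominal rate: (1+5.5%)(1+7.0%) − 1 = 12.885%.
Cumulative over 6 years: (1 + 0.12885)^6 − 1 ≈ 1.06927.

106.93%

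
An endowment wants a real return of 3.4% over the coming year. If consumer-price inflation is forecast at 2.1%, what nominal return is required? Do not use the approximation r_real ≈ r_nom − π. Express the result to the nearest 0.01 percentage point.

By the Fisher equation, 1 + r_nom = (1 + 3.4%)(1 + 2.1%) = 1.034 × 1.021 = 1.055714.
So r_nom = 5.5714%.

5.57%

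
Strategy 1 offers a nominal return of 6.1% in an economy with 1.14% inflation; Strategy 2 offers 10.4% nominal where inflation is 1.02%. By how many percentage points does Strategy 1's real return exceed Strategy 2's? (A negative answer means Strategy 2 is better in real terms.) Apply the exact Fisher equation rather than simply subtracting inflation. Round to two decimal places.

Strategy 1 real return: 1.061/1.0114 − 1 = 4.904%.
Strategy 2 real return: 1.104/1.0102 − 1 = 9.285%.
Difference: 4.904 − 9.285 = -4.381 pp.

-4.38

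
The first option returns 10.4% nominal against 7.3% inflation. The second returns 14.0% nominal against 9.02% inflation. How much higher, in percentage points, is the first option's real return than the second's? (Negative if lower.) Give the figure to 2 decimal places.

-1.68

The first option real return: 1.104/1.073 − 1 = 2.889%.
The second real return: 1.140/1.0902 − 1 = 4.568%.
Difference: 2.889 − 4.568 = -1.679 pp.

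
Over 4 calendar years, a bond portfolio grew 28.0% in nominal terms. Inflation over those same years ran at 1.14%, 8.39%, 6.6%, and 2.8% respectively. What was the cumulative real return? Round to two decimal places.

6.55%

Cumulative inflation factor: 1.0114 × 1.0839 × 1.066 × 1.028 ≈ 1.20133.
Nominal growth factor: 1.28000. Real growth factor = 1.28000 / 1.20133 ≈ 1.06549.
Total real return ≈ 6.5485%.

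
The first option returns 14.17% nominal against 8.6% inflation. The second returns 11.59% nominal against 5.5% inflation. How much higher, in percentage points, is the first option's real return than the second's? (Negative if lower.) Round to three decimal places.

The first option real return: 1.1417/1.086 − 1 = 5.1289%.
The second real return: 1.1159/1.055 − 1 = 5.7725%.
Difference: 5.1289 − 5.7725 = -0.6436 pp.

-0.644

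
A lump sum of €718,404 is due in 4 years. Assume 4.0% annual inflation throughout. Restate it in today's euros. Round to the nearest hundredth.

€614,094.75

Price-level factor over 4 years: (1 + 4.0%)^4 = 1.16985856.
Purchasing power today: €718,404 divided by that factor.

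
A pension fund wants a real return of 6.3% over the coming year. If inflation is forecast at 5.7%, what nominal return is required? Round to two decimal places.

12.36%

By the Fisher equation, 1 + r_nom = (1 + 6.3%)(1 + 5.7%) = 1.063 × 1.057 = 1.123591.
So r_nom = 12.3591%.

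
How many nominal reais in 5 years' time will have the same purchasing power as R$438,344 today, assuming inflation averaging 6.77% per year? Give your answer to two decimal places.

R$608,220.82

Cumulative price-level factor: (1+6.77%)^5 ≈ 1.3875422422.
Multiplying R$438,344 by the price-level factor gives the future nominal sum.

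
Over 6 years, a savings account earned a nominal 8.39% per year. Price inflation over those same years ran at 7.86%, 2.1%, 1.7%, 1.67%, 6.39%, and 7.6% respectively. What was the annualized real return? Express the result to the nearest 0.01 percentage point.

3.71%

Cumulative inflation factor: 1.0786 × 1.021 × 1.017 × 1.0167 × 1.0639 × 1.076 ≈ 1.30351.
Nominal growth factor: 1.62157. Real growth factor = 1.62157 / 1.30351 ≈ 1.24401.
Annualized: 1.24401^(1/6) − 1 ≈ 0.03706.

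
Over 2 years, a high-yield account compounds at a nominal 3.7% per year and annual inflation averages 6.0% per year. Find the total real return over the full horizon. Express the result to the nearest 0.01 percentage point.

-4.29%

The annual real rate is (1+3.7%)/(1+6.0%) − 1 = -2.1698%.
Compounded over 2 years: (1 + -0.021698)^2 − 1 ≈ -0.04293.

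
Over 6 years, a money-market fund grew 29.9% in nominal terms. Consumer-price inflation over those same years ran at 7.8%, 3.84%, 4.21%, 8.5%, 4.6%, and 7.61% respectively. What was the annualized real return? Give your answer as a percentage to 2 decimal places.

-1.53%

Cumulative inflation factor: 1.078 × 1.0384 × 1.0421 × 1.085 × 1.046 × 1.0761 ≈ 1.42465.
Nominal growth factor: 1.29900. Real growth factor = 1.29900 / 1.42465 ≈ 0.91181.
Annualized: 0.91181^(1/6) − 1 ≈ -0.01527.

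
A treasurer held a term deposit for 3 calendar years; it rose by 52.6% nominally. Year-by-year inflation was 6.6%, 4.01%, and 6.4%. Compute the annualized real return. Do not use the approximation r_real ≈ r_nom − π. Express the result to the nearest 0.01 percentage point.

8.96%

Cumulative inflation factor: 1.066 × 1.0401 × 1.064 ≈ 1.17971.
Nominal growth factor: 1.52600. Real growth factor = 1.52600 / 1.17971 ≈ 1.29354.
Annualized: 1.29354^(1/3) − 1 ≈ 0.08958.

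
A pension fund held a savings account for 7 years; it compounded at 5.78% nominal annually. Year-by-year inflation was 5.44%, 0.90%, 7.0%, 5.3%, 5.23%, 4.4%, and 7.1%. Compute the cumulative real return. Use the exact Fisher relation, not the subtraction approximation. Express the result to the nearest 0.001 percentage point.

5.072%

Cumulative inflation factor: 1.0544 × 1.0090 × 1.070 × 1.053 × 1.0523 × 1.044 × 1.071 ≈ 1.41039.
Nominal growth factor: 1.48192. Real growth factor = 1.48192 / 1.41039 ≈ 1.05072.
Total real return ≈ 5.0719%.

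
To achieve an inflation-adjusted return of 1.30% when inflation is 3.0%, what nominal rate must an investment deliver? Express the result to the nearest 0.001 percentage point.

4.339%

By the Fisher equation, 1 + r_nom = (1 + 1.30%)(1 + 3.0%) = 1.0130 × 1.030 = 1.04339.
So r_nom = 4.339%.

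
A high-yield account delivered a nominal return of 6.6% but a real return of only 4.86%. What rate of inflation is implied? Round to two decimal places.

1.66%

From (1+r_nom) = (1+r_real)(1+π), we get 1+π = (1 + 6.6%)/(1 + 4.86%) = 1.066/1.0486 ≈ 1.01659.
So π ≈ 1.6594%.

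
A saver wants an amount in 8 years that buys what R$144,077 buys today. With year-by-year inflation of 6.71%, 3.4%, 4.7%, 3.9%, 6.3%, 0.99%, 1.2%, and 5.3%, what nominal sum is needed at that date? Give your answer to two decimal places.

Cumulative price-level factor: 1.0671 × 1.034 × 1.047 × 1.039 × 1.063 × 1.0099 × 1.012 × 1.053 ≈ 1.3731197327.
Multiplying R$144,077 by the price-level factor gives the future nominal sum.

R$197,834.97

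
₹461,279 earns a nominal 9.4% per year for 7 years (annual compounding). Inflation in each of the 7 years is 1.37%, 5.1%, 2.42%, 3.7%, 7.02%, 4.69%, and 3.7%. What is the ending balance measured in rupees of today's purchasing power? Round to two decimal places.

₹658,052.20

Nominal value at maturity: ₹461,279 × (1 + 9.4%)^7 ≈ ₹865,137.10.
Price-level factor over 7 years: 1.0137 × 1.051 × 1.0242 × 1.037 × 1.0702 × 1.0469 × 1.037 ≈ 1.3146937346.
The maturity value deflated by that factor is the answer in today's purchasing power.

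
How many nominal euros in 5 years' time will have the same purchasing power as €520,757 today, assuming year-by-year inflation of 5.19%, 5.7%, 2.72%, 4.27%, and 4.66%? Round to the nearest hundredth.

€649,052.27

Cumulative price-level factor: 1.0519 × 1.057 × 1.0272 × 1.0427 × 1.0466 ≈ 1.2463630264.
The nominal amount required is €520,757 scaled up by that factor.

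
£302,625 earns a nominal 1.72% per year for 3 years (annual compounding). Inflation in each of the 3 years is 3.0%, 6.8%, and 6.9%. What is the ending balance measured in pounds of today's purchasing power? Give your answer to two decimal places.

Nominal value at maturity: £302,625 × (1 + 1.72%)^3 ≈ £318,510.58.
Price-level factor over 3 years: 1.030 × 1.068 × 1.069 = 1.17594276.
The maturity value deflated by that factor is the answer in today's purchasing power.

£270,855.51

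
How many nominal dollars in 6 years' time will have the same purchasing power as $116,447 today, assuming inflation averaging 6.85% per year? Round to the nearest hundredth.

$173,290.78

Cumulative price-level factor: (1+6.85%)^6 ≈ 1.4881515430.
The nominal amount required is $116,447 scaled up by that factor.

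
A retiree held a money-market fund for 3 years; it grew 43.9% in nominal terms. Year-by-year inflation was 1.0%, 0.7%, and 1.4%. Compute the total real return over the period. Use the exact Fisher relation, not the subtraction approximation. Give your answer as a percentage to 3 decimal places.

Cumulative inflation factor: 1.010 × 1.007 × 1.014 ≈ 1.03131.
Nominal growth factor: 1.43900. Real growth factor = 1.43900 / 1.03131 ≈ 1.39531.
Total real return ≈ 39.5314%.

39.531%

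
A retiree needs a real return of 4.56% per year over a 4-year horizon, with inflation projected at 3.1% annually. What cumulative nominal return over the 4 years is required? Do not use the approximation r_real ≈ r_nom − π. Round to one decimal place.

35.1%

Required annual nominal rate: (1+4.56%)(1+3.1%) − 1 = 7.80136%.
Cumulative over 4 years: (1 + 0.0780136)^4 − 1 ≈ 0.35051.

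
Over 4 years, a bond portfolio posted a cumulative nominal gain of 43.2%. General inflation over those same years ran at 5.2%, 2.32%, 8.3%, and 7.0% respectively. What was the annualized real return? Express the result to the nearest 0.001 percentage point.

3.512%

Cumulative inflation factor: 1.052 × 1.0232 × 1.083 × 1.070 ≈ 1.24735.
Nominal growth factor: 1.43200. Real growth factor = 1.43200 / 1.24735 ≈ 1.14803.
Annualized: 1.14803^(1/4) − 1 ≈ 0.03512.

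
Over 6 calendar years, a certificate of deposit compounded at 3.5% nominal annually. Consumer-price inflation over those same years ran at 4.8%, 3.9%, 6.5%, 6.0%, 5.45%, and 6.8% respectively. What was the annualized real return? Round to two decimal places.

Cumulative inflation factor: 1.048 × 1.039 × 1.065 × 1.060 × 1.0545 × 1.068 ≈ 1.38436.
Nominal growth factor: 1.22926. Real growth factor = 1.22926 / 1.38436 ≈ 0.88796.
Annualized: 0.88796^(1/6) − 1 ≈ -0.01961.

-1.96%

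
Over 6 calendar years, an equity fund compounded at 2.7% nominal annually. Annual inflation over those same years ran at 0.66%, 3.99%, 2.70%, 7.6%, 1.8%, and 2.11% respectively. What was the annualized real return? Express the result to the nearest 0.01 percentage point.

-0.41%

Cumulative inflation factor: 1.0066 × 1.0399 × 1.0270 × 1.076 × 1.018 × 1.0211 ≈ 1.20240.
Nominal growth factor: 1.17334. Real growth factor = 1.17334 / 1.20240 ≈ 0.97583.
Annualized: 0.97583^(1/6) − 1 ≈ -0.00407.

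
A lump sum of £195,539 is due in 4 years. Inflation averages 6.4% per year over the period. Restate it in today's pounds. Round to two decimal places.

£152,569.20

Price-level factor over 4 years: (1 + 6.4%)^4 ≈ 1.2816413532.
Purchasing power today: £195,539 divided by that factor.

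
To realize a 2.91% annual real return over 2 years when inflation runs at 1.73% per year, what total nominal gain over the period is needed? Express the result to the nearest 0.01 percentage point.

9.60%

Required annual nominal rate: (1+2.91%)(1+1.73%) − 1 = 4.690343%.
Cumulative over 2 years: (1 + 0.04690343)^2 − 1 ≈ 0.09601.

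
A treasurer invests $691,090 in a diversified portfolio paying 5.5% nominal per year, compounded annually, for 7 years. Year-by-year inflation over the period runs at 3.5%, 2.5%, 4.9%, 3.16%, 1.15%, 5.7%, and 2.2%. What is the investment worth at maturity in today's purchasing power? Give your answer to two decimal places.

Nominal value at maturity: $691,090 × (1 + 5.5%)^7 ≈ $1,005,314.22.
Price-level factor over 7 years: 1.035 × 1.025 × 1.049 × 1.0316 × 1.0115 × 1.057 × 1.022 ≈ 1.2544195304.
Dividing the nominal maturity value by the price-level factor gives the value in today's money.

$801,417.86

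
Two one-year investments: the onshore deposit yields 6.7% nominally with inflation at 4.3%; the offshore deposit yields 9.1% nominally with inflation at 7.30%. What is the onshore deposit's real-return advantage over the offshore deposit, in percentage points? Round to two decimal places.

The onshore deposit real return: 1.067/1.043 − 1 = 2.301%.
The offshore deposit real return: 1.091/1.0730 − 1 = 1.678%.
Difference: 2.301 − 1.678 = 0.623 pp.

0.62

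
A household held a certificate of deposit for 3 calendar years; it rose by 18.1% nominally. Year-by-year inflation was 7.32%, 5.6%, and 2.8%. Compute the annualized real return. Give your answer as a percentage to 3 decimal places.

0.455%

Cumulative inflation factor: 1.0732 × 1.056 × 1.028 ≈ 1.16503.
Nominal growth factor: 1.18100. Real growth factor = 1.18100 / 1.16503 ≈ 1.01371.
Annualized: 1.01371^(1/3) − 1 ≈ 0.00455.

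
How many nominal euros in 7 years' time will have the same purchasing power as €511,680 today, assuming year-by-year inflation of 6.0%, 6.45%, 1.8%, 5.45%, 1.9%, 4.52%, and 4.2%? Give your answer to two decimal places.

Cumulative price-level factor: 1.060 × 1.0645 × 1.018 × 1.0545 × 1.019 × 1.0452 × 1.042 ≈ 1.3442721374.
Multiplying €511,680 by the price-level factor gives the future nominal sum.

€687,837.17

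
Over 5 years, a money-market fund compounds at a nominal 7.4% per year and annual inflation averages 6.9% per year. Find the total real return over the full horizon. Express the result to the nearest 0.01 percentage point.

The annual real rate is (1+7.4%)/(1+6.9%) − 1 = 0.4677%.
Compounded over 5 years: (1 + 0.004677)^5 − 1 ≈ 0.02361.

2.36%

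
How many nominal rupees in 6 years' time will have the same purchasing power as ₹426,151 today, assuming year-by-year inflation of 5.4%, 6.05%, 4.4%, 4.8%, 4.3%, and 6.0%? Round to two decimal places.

Cumulative price-level factor: 1.054 × 1.0605 × 1.044 × 1.048 × 1.043 × 1.060 ≈ 1.3520826463.
The nominal amount required is ₹426,151 scaled up by that factor.

₹576,191.37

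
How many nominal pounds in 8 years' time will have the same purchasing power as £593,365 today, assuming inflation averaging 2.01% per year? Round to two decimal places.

£695,767.13

Cumulative price-level factor: (1+2.01%)^8 ≈ 1.1725786449.
Multiplying £593,365 by the price-level factor gives the future nominal sum.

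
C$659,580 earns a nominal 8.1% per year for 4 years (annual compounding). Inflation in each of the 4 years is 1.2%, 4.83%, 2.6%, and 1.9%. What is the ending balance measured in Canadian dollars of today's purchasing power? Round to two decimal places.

C$812,049.70

Nominal value at maturity: C$659,580 × (1 + 8.1%)^4 ≈ C$900,679.45.
Price-level factor over 4 years: 1.012 × 1.0483 × 1.026 × 1.019 ≈ 1.1091432565.
Dividing the nominal maturity value by the price-level factor gives the value in today's money.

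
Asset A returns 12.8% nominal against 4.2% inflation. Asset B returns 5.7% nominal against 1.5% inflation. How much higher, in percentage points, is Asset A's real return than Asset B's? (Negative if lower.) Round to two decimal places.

Asset A real return: 1.128/1.042 − 1 = 8.253%.
Asset B real return: 1.057/1.015 − 1 = 4.138%.
Difference: 8.253 − 4.138 = 4.115 pp.

4.12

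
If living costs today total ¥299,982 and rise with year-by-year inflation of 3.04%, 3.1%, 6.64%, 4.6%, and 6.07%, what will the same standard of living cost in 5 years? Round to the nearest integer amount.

¥377,054

Cumulative price-level factor: 1.0304 × 1.031 × 1.0664 × 1.046 × 1.0607 ≈ 1.2569236708.
Multiplying ¥299,982 by the price-level factor gives the future nominal sum.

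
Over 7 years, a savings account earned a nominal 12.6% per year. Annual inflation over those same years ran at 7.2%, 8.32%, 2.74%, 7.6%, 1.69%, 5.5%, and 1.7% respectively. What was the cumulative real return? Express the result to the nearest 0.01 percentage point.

Cumulative inflation factor: 1.072 × 1.0832 × 1.0274 × 1.076 × 1.0169 × 1.055 × 1.017 ≈ 1.40058.
Nominal growth factor: 2.29493. Real growth factor = 2.29493 / 1.40058 ≈ 1.63856.
Total real return ≈ 63.8558%.

63.86%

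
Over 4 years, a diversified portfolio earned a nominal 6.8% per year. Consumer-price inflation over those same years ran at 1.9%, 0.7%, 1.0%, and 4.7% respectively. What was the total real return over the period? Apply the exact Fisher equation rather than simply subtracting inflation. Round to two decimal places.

19.90%

Cumulative inflation factor: 1.019 × 1.007 × 1.010 × 1.047 ≈ 1.08510.
Nominal growth factor: 1.30102. Real growth factor = 1.30102 / 1.08510 ≈ 1.19898.
Total real return ≈ 19.8984%.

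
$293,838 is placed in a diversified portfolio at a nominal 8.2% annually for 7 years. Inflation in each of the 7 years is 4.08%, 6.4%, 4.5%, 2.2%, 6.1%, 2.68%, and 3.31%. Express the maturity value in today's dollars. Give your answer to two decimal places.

$383,247.28

Nominal value at maturity: $293,838 × (1 + 8.2%)^7 ≈ $510,151.05.
Price-level factor over 7 years: 1.0408 × 1.064 × 1.045 × 1.022 × 1.061 × 1.0268 × 1.0331 ≈ 1.3311276456.
Dividing the nominal maturity value by the price-level factor gives the value in today's money.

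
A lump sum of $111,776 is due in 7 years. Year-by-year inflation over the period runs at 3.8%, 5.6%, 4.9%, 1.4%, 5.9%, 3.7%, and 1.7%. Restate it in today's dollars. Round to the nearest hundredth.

Price-level factor over 7 years: 1.038 × 1.056 × 1.049 × 1.014 × 1.059 × 1.037 × 1.017 ≈ 1.3021780916.
Purchasing power today: $111,776 divided by that factor.

$85,837.72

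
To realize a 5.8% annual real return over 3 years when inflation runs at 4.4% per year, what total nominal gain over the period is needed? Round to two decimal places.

34.76%

Required annual nominal rate: (1+5.8%)(1+4.4%) − 1 = 10.4552%.
Cumulative over 3 years: (1 + 0.104552)^3 − 1 ≈ 0.34759.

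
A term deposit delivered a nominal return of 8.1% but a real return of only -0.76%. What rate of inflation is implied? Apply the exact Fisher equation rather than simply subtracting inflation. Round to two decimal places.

From (1+r_nom) = (1+r_real)(1+π), we get 1+π = (1 + 8.1%)/(1 − 0.76%) = 1.081/0.9924 ≈ 1.08928.
So π ≈ 8.9279%.

8.93%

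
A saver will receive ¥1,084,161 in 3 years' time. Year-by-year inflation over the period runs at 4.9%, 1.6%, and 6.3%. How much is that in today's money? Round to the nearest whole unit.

¥956,955

Price-level factor over 3 years: 1.049 × 1.016 × 1.063 = 1.132928392.
Purchasing power today: ¥1,084,161 divided by that factor.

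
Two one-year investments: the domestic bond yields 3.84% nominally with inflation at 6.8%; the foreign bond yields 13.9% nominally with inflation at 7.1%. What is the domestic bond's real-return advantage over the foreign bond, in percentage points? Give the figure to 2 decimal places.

-9.12

The domestic bond real return: 1.0384/1.068 − 1 = -2.772%.
The foreign bond real return: 1.139/1.071 − 1 = 6.349%.
Difference: -2.772 − 6.349 = -9.121 pp.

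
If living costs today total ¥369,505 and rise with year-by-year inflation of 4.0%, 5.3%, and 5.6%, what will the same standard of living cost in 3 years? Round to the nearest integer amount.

Cumulative price-level factor: 1.040 × 1.053 × 1.056 = 1.15644672.
Multiplying ¥369,505 by the price-level factor gives the future nominal sum.

¥427,313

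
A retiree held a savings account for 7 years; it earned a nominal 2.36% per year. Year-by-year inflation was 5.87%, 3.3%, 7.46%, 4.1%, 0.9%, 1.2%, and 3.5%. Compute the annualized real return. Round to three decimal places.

-1.329%

Cumulative inflation factor: 1.0587 × 1.033 × 1.0746 × 1.041 × 1.009 × 1.012 × 1.035 ≈ 1.29295.
Nominal growth factor: 1.17737. Real growth factor = 1.17737 / 1.29295 ≈ 0.91060.
Annualized: 0.91060^(1/7) − 1 ≈ -0.01329.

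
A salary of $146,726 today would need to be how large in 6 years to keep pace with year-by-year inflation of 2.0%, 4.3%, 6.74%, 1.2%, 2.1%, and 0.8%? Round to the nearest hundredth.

Cumulative price-level factor: 1.020 × 1.043 × 1.0674 × 1.012 × 1.021 × 1.008 ≈ 1.1827105351.
Multiplying $146,726 by the price-level factor gives the future nominal sum.

$173,534.39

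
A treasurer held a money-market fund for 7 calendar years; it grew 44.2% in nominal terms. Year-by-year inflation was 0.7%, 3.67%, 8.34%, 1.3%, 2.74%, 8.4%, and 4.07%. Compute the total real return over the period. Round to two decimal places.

Cumulative inflation factor: 1.007 × 1.0367 × 1.0834 × 1.013 × 1.0274 × 1.084 × 1.0407 ≈ 1.32793.
Nominal growth factor: 1.44200. Real growth factor = 1.44200 / 1.32793 ≈ 1.08590.
Total real return ≈ 8.5900%.

8.59%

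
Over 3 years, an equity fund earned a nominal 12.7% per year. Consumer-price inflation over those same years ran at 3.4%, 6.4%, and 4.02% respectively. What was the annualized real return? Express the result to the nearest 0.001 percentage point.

7.745%

Cumulative inflation factor: 1.034 × 1.064 × 1.0402 ≈ 1.14440.
Nominal growth factor: 1.43144. Real growth factor = 1.43144 / 1.14440 ≈ 1.25081.
Annualized: 1.25081^(1/3) − 1 ≈ 0.07745.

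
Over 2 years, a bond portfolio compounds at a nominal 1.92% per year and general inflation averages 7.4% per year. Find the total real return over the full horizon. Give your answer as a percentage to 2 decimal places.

The annual real rate is (1+1.92%)/(1+7.4%) − 1 = -5.1024%.
Compounded over 2 years: (1 + -0.051024)^2 − 1 ≈ -0.09944.

-9.94%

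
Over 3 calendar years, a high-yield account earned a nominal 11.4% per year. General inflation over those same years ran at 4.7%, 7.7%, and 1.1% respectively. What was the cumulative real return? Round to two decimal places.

21.27%

Cumulative inflation factor: 1.047 × 1.077 × 1.011 ≈ 1.14002.
Nominal growth factor: 1.38247. Real growth factor = 1.38247 / 1.14002 ≈ 1.21267.
Total real return ≈ 21.2668%.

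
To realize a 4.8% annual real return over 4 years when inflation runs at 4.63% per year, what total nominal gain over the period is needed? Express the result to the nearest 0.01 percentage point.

Required annual nominal rate: (1+4.8%)(1+4.63%) − 1 = 9.65224%.
Cumulative over 4 years: (1 + 0.0965224)^4 − 1 ≈ 0.44567.

44.57%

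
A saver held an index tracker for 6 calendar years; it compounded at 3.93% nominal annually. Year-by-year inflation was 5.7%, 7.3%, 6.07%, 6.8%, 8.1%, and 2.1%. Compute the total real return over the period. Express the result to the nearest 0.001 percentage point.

Cumulative inflation factor: 1.057 × 1.073 × 1.0607 × 1.068 × 1.081 × 1.021 ≈ 1.41804.
Nominal growth factor: 1.26022. Real growth factor = 1.26022 / 1.41804 ≈ 0.88870.
Total real return ≈ -11.1299%.

-11.130%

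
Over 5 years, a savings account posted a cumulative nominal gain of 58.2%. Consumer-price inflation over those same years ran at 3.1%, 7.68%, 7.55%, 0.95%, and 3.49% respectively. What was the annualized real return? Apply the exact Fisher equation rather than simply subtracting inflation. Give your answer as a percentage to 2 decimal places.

4.87%

Cumulative inflation factor: 1.031 × 1.0768 × 1.0755 × 1.0095 × 1.0349 ≈ 1.24741.
Nominal growth factor: 1.58200. Real growth factor = 1.58200 / 1.24741 ≈ 1.26823.
Annualized: 1.26823^(1/5) − 1 ≈ 0.04867.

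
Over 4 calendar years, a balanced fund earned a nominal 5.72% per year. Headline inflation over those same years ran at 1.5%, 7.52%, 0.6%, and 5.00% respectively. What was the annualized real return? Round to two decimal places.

2.03%

Cumulative inflation factor: 1.015 × 1.0752 × 1.006 × 1.0500 ≈ 1.15277.
Nominal growth factor: 1.24919. Real growth factor = 1.24919 / 1.15277 ≈ 1.08364.
Annualized: 1.08364^(1/4) − 1 ≈ 0.02029.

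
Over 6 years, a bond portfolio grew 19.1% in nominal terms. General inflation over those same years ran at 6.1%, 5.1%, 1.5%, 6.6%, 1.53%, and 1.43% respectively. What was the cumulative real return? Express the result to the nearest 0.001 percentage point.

-4.146%

Cumulative inflation factor: 1.061 × 1.051 × 1.015 × 1.066 × 1.0153 × 1.0143 ≈ 1.24252.
Nominal growth factor: 1.19100. Real growth factor = 1.19100 / 1.24252 ≈ 0.95854.
Total real return ≈ -4.1461%.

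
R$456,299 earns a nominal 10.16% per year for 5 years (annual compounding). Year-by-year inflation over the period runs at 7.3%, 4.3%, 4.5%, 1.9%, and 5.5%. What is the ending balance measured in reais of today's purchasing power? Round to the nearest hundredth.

R$588,765.28

Nominal value at maturity: R$456,299 × (1 + 10.16%)^5 ≈ R$740,234.21.
Price-level factor over 5 years: 1.073 × 1.043 × 1.045 × 1.019 × 1.055 ≈ 1.2572654016.
The maturity value deflated by that factor is the answer in today's purchasing power.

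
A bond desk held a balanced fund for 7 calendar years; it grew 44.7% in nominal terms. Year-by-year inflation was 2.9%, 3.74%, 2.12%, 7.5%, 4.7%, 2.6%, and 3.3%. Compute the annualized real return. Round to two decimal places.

Cumulative inflation factor: 1.029 × 1.0374 × 1.0212 × 1.075 × 1.047 × 1.026 × 1.033 ≈ 1.30039.
Nominal growth factor: 1.44700. Real growth factor = 1.44700 / 1.30039 ≈ 1.11274.
Annualized: 1.11274^(1/7) − 1 ≈ 0.01538.

1.54%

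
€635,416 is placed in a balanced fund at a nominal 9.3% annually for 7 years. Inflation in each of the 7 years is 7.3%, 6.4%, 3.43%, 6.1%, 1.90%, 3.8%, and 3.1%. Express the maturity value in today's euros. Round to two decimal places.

Nominal value at maturity: €635,416 × (1 + 9.3%)^7 ≈ €1,184,129.72.
Price-level factor over 7 years: 1.073 × 1.064 × 1.0343 × 1.061 × 1.0190 × 1.038 × 1.031 ≈ 1.3662603386.
The maturity value deflated by that factor is the answer in today's purchasing power.

€866,694.06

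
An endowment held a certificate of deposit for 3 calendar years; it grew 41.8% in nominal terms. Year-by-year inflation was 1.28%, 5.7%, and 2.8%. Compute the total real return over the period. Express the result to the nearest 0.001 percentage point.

Cumulative inflation factor: 1.0128 × 1.057 × 1.028 ≈ 1.10050.
Nominal growth factor: 1.41800. Real growth factor = 1.41800 / 1.10050 ≈ 1.28850.
Total real return ≈ 28.8500%.

28.850%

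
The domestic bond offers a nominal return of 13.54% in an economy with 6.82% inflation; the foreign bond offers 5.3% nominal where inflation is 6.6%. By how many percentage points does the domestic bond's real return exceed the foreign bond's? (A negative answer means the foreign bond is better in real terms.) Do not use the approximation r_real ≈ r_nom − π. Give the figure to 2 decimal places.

7.51

The domestic bond real return: 1.1354/1.0682 − 1 = 6.291%.
The foreign bond real return: 1.053/1.066 − 1 = -1.220%.
Difference: 6.291 − (-1.220) = 7.511 pp.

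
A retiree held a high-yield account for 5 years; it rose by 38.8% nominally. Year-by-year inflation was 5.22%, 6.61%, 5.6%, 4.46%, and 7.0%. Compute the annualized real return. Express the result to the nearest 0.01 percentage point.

Cumulative inflation factor: 1.0522 × 1.0661 × 1.056 × 1.0446 × 1.070 ≈ 1.32402.
Nominal growth factor: 1.38800. Real growth factor = 1.38800 / 1.32402 ≈ 1.04832.
Annualized: 1.04832^(1/5) − 1 ≈ 0.00948.

0.95%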